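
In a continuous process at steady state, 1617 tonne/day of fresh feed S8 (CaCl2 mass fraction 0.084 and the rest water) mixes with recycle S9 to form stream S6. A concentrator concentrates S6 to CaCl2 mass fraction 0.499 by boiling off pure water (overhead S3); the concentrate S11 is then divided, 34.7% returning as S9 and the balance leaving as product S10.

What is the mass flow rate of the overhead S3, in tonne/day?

Overall CaCl2 balance (none leaves overhead): CaCl2 in fresh feed = CaCl2 in product, i.e. 1617×0.084 = (1−0.347)·S11·0.499.
S11 = 135.83/(0.499×0.653) = 416.85 tonne/day.
Recycle S9 = 0.347×416.85 = 144.65 tonne/day.
Combined feed S6 = 1617 + 144.65 = 1761.6 tonne/day.
Overhead S3 = S6 − S11 = 1761.6 − 416.85 = 1344.8 tonne/day.

1345 tonne/day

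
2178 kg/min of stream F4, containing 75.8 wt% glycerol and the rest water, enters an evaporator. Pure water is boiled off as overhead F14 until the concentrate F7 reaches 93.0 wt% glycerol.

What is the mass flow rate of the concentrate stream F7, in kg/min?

glycerol is conserved: 2178×0.758 = 1650.9 kg/min all reports to the concentrate.
Concentrate = 1650.9/(target fraction) = 1775.2 kg/min.

1775 kg/min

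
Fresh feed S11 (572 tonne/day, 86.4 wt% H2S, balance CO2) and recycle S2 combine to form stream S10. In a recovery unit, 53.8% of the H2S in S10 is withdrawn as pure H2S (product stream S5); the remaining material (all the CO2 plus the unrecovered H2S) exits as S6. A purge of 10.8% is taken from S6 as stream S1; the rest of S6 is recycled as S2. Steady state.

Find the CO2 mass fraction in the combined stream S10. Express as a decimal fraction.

CO2 enters only via S11 and leaves only via the purge: 572×0.136 = 0.108×(CO2 in S6), and the recovery unit passes all CO2, so CO2 in S10 = CO2 in S6 = 720.3 tonne/day.
H2S in S10: m_A = 572×0.864 + (1−0.108)·(1−0.538)·m_A, so m_A = 494.21/0.5879 = 840.64 tonne/day.
S10 = 840.64 + 720.3 = 1560.9 tonne/day.
CO2 fraction in S10 = 720.3/1560.9 = 0.461.

0.461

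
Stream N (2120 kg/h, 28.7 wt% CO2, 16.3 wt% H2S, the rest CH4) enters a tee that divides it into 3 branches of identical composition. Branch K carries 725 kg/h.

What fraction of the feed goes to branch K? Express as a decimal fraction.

Fraction to K = 725/2120 = 0.3420.

0.342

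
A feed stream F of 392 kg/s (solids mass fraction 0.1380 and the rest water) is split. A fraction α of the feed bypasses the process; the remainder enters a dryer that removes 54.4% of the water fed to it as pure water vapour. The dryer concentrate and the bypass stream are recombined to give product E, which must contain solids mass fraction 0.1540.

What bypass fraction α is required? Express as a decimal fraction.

0.778

All 392×0.138 = 54.096 kg/s of solids reaches E, so E = 54.096/0.154 = 351.27 kg/s and vapour = 40.727 kg/s.
The evaporator receives (1−α)·392 of feed at 0.862 water and removes 0.544 of that water:
0.544×0.862×(1−α)×392 = 40.727
(1−α) = 40.727/183.82 = 0.2216;  α = 0.7784.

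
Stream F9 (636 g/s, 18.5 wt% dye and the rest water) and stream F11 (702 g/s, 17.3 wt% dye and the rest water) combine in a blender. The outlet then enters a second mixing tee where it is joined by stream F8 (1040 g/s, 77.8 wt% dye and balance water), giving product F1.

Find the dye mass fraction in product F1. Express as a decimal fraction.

0.4408

Overall, product flow = 2378 g/s.
dye in = 636×0.185 + 702×0.173 + 1040×0.778 = 1048.2 g/s.
dye fraction in F1 = 0.4408.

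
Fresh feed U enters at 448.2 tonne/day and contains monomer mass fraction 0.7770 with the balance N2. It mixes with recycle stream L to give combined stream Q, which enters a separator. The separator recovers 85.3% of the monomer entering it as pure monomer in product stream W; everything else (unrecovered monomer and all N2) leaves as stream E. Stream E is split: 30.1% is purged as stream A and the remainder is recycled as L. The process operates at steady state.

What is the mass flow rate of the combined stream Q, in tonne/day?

720.2 tonne/day

N2 enters only via U and leaves only via the purge: 448.2×0.223 = 0.301×(N2 in E), and the separator passes all N2, so N2 in Q = N2 in E = 332.06 tonne/day.
monomer in Q: m_A = 448.2×0.777 + (1−0.301)·(1−0.853)·m_A, so m_A = 348.25/0.8972 = 388.13 tonne/day.
Q = 388.13 + 332.06 = 720.19 tonne/day.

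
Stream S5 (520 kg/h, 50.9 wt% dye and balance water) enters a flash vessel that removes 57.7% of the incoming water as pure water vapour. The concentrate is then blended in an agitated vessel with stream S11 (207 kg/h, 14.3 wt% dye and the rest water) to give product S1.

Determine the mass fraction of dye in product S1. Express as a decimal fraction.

Vapour removed = 0.577×0.491×520 = 147.32 kg/h; concentrate = 372.68 kg/h.
dye reaching the mixer = 264.68 (from concentrate) + 207×0.143 = 294.28 kg/h.
Product flow = 372.68 + 207 = 579.68 kg/h; dye fraction = 0.5077.

0.5077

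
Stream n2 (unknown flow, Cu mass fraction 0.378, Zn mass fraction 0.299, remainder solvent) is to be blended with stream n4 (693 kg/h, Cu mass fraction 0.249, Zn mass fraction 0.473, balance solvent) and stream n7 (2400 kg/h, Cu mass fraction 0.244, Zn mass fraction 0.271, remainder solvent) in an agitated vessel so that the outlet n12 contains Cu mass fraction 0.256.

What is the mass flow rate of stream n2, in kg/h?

Let n2 be the unknown flow. Total out = 3093 + n2.
Cu balance: 758.16 + 0.378·n2 = 0.256·(3093 + n2)
(0.378 − 0.256)·n2 = 0.256×3093 − 758.16 = 33.651
n2 = 33.651 / 0.122 = 275.83 kg/h

275.8 kg/h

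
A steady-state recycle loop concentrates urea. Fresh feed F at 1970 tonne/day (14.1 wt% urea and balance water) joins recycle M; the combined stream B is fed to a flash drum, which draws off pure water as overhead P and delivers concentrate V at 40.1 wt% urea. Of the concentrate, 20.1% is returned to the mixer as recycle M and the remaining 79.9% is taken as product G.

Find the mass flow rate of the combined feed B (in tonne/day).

Overall urea balance (none leaves overhead): urea in fresh feed = urea in product, i.e. 1970×0.141 = (1−0.201)·V·0.401.
V = 277.77/(0.401×0.799) = 866.95 tonne/day.
Recycle M = 0.201×866.95 = 174.26 tonne/day.
Combined feed B = 1970 + 174.26 = 2144.3 tonne/day.

2144 tonne/day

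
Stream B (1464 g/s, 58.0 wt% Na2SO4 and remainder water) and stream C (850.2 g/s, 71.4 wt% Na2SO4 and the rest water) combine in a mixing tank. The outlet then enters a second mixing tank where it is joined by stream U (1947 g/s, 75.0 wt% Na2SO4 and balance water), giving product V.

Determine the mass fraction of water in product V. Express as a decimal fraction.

Overall, product flow = 4261.2 g/s.
water in = 1464×0.420 + 850.2×0.286 + 1947×0.250 = 1344.8 g/s.
water fraction in V = 0.3156.

0.3156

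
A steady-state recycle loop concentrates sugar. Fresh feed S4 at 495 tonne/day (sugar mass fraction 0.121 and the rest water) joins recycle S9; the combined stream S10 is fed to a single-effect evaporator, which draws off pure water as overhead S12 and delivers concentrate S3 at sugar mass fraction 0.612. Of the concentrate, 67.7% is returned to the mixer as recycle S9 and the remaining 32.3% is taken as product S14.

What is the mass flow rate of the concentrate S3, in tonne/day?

303 tonne/day

Overall sugar balance (none leaves overhead): sugar in fresh feed = sugar in product, i.e. 495×0.121 = (1−0.677)·S3·0.612.
S3 = 59.895/(0.612×0.323) = 303 tonne/day.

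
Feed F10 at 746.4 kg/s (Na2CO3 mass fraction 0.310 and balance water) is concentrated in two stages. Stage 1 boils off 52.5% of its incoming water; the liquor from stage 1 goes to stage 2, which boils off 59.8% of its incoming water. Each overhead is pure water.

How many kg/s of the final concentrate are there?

water in feed = 746.4×0.690 = 515.02 kg/s.
After stage 1: water left = (1−0.525)×515.02 = 244.63; stream total = 476.02 kg/s.
After stage 2: water left = (1−0.598)×244.63 = 98.342; final concentrate = 329.73 kg/s.

329.7 kg/s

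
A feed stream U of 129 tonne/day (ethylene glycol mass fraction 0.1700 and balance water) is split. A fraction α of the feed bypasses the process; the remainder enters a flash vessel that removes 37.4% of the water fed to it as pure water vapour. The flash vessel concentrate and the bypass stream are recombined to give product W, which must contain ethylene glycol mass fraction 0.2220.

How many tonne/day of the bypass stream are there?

31.66 tonne/day

All 129×0.170 = 21.93 tonne/day of ethylene glycol reaches W, so W = 21.93/0.222 = 98.784 tonne/day and vapour = 30.216 tonne/day.
The evaporator receives (1−α)·129 of feed at 0.830 water and removes 0.374 of that water:
0.374×0.830×(1−α)×129 = 30.216
(1−α) = 30.216/40.044 = 0.7546;  α = 0.2454.
Bypass flow = 0.2454×129 = 31.66 tonne/day.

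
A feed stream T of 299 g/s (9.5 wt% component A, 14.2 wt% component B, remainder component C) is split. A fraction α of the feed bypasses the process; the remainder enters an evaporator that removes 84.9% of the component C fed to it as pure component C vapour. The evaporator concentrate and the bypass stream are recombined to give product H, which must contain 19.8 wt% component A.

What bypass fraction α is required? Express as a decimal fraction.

All 299×0.095 = 28.405 g/s of component A reaches H, so H = 28.405/0.198 = 143.46 g/s and vapour = 155.54 g/s.
The evaporator receives (1−α)·299 of feed at 0.763 component C and removes 0.849 of that component C:
0.849×0.763×(1−α)×299 = 155.54
(1−α) = 155.54/193.69 = 0.8030;  α = 0.1970.

0.197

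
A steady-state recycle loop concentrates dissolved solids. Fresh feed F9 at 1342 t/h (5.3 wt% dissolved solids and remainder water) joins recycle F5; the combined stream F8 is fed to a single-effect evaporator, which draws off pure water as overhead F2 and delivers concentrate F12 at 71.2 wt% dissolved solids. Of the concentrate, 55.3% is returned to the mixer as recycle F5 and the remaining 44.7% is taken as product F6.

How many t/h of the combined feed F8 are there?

1466 t/h

Overall dissolved solids balance (none leaves overhead): dissolved solids in fresh feed = dissolved solids in product, i.e. 1342×0.053 = (1−0.553)·F12·0.712.
F12 = 71.126/(0.712×0.447) = 223.48 t/h.
Recycle F5 = 0.553×223.48 = 123.59 t/h.
Combined feed F8 = 1342 + 123.59 = 1465.6 t/h.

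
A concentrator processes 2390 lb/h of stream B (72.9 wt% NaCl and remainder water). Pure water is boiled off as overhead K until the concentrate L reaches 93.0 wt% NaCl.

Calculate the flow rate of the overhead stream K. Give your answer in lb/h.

NaCl is conserved: 2390×0.729 = 1742.3 lb/h all reports to the concentrate.
Concentrate = 1742.3/(target fraction) = 1873.5 lb/h.
Overhead = 2390 − 1873.5 = 516.55 lb/h.

516.5 lb/h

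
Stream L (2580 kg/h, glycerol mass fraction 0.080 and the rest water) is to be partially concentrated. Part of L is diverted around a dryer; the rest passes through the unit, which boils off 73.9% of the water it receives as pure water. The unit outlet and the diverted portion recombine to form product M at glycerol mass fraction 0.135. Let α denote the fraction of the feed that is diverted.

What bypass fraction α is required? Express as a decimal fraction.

All 2580×0.080 = 206.4 kg/h of glycerol reaches M, so M = 206.4/0.135 = 1528.9 kg/h and vapour = 1051.1 kg/h.
The evaporator receives (1−α)·2580 of feed at 0.920 water and removes 0.739 of that water:
0.739×0.920×(1−α)×2580 = 1051.1
(1−α) = 1051.1/1754.1 = 0.5992;  α = 0.4008.

0.401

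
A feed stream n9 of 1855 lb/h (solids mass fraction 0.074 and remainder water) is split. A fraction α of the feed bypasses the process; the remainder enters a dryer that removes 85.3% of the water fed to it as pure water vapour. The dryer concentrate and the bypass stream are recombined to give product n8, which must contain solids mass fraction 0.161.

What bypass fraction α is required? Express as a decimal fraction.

All 1855×0.074 = 137.27 lb/h of solids reaches n8, so n8 = 137.27/0.161 = 852.61 lb/h and vapour = 1002.4 lb/h.
The evaporator receives (1−α)·1855 of feed at 0.926 water and removes 0.853 of that water:
0.853×0.926×(1−α)×1855 = 1002.4
(1−α) = 1002.4/1465.2 = 0.6841;  α = 0.3159.

0.316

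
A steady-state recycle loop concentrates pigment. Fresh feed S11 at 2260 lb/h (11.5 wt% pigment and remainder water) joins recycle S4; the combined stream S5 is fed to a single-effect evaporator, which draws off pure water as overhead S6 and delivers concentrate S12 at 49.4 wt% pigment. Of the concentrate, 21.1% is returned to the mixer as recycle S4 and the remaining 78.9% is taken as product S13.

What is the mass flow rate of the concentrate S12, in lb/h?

Overall pigment balance (none leaves overhead): pigment in fresh feed = pigment in product, i.e. 2260×0.115 = (1−0.211)·S12·0.494.
S12 = 259.9/(0.494×0.789) = 666.81 lb/h.

666.8 lb/h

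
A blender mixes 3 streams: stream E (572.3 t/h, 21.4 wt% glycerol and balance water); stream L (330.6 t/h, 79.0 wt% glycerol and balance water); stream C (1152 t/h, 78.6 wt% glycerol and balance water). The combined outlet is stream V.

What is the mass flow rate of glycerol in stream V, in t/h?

1289 t/h

glycerol out = glycerol in = 572.3×0.214 + 330.6×0.790 + 1152×0.786 = 1289.1 t/h.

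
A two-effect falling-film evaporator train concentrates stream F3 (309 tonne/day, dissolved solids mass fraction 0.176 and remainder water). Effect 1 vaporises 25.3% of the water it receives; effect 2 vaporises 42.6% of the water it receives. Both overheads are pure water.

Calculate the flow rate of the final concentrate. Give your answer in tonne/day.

163.6 tonne/day

water in feed = 309×0.824 = 254.62 tonne/day.
After stage 1: water left = (1−0.253)×254.62 = 190.2; stream total = 244.58 tonne/day.
After stage 2: water left = (1−0.426)×190.2 = 109.17; final concentrate = 163.56 tonne/day.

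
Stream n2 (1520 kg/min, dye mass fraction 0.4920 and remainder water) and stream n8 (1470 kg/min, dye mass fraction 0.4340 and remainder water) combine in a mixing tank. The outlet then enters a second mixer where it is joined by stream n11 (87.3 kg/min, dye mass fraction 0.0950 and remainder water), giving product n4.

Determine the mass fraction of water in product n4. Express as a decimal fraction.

0.5470

Overall, product flow = 3077.3 kg/min.
water in = 1520×0.508 + 1470×0.566 + 87.3×0.905 = 1683.2 kg/min.
water fraction in n4 = 0.5470.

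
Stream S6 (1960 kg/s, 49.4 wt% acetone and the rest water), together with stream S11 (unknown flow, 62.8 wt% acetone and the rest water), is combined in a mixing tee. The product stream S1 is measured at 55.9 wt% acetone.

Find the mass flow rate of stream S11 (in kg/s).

1846 kg/s

Let S11 be the unknown flow. Total out = 1960 + S11.
acetone balance: 968.24 + 0.628·S11 = 0.559·(1960 + S11)
(0.628 − 0.559)·S11 = 0.559×1960 − 968.24 = 127.4
S11 = 127.4 / 0.069 = 1846.4 kg/s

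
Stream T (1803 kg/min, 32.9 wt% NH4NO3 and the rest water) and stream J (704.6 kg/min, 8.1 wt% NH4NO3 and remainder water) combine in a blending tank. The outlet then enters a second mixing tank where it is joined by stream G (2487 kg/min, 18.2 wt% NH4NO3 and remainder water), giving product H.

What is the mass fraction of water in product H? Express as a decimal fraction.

Overall, product flow = 4994.6 kg/min.
water in = 1803×0.671 + 704.6×0.919 + 2487×0.818 = 3891.7 kg/min.
water fraction in H = 0.7792.

0.7792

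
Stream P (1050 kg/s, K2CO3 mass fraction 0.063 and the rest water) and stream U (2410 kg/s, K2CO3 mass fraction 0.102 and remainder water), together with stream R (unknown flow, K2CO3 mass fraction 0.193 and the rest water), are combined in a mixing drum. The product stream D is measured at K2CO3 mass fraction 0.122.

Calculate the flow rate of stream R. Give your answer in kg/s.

1551 kg/s

Let R be the unknown flow. Total out = 3460 + R.
K2CO3 balance: 311.97 + 0.193·R = 0.122·(3460 + R)
(0.193 − 0.122)·R = 0.122×3460 − 311.97 = 110.15
R = 110.15 / 0.071 = 1551.4 kg/s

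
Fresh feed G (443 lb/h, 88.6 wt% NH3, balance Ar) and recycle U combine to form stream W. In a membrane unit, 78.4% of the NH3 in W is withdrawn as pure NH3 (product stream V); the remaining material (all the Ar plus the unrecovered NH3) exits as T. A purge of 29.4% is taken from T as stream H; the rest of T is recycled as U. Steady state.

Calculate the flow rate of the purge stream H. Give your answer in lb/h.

Ar enters only via G and leaves only via the purge: 443×0.114 = 0.294×(Ar in T), and the membrane unit passes all Ar, so Ar in W = Ar in T = 171.78 lb/h.
NH3 in W: m_A = 443×0.886 + (1−0.294)·(1−0.784)·m_A, so m_A = 392.5/0.8475 = 463.12 lb/h.
T = (1−0.784)×463.12 + 171.78 = 271.81 lb/h.
Purge H = 0.294×271.81 = 79.912 lb/h.

79.91 lb/h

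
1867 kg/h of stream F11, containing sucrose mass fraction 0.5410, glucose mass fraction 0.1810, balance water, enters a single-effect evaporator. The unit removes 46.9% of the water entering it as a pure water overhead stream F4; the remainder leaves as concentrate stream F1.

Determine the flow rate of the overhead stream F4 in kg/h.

243.4 kg/h

water entering = 1867×0.278 = 519.03 kg/h; overhead removed = 0.469×519.03 = 243.42 kg/h.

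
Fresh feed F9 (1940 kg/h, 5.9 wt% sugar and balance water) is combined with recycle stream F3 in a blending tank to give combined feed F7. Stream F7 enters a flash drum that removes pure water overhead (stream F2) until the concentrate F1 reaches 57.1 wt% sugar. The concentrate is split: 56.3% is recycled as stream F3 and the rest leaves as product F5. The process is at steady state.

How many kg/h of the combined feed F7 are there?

Overall sugar balance (none leaves overhead): sugar in fresh feed = sugar in product, i.e. 1940×0.059 = (1−0.563)·F1·0.571.
F1 = 114.46/(0.571×0.437) = 458.71 kg/h.
Recycle F3 = 0.563×458.71 = 258.25 kg/h.
Combined feed F7 = 1940 + 258.25 = 2198.3 kg/h.

2198 kg/h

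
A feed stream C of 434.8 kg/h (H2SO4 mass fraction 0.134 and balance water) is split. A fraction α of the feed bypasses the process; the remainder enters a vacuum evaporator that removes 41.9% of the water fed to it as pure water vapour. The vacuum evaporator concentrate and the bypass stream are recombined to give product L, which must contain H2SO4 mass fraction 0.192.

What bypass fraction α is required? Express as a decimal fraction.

0.167

All 434.8×0.134 = 58.263 kg/h of H2SO4 reaches L, so L = 58.263/0.192 = 303.45 kg/h and vapour = 131.35 kg/h.
The evaporator receives (1−α)·434.8 of feed at 0.866 water and removes 0.419 of that water:
0.419×0.866×(1−α)×434.8 = 131.35
(1−α) = 131.35/157.77 = 0.8325;  α = 0.1675.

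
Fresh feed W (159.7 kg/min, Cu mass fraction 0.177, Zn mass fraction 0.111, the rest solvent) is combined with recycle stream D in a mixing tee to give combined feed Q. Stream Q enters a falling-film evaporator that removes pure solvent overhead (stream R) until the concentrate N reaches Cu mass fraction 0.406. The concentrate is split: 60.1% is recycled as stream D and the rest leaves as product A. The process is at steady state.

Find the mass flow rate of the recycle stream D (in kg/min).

Overall Cu balance (none leaves overhead): Cu in fresh feed = Cu in product, i.e. 159.7×0.177 = (1−0.601)·N·0.406.
N = 28.267/(0.406×0.399) = 174.49 kg/min.
Recycle D = 0.601×174.49 = 104.87 kg/min.

104.9 kg/min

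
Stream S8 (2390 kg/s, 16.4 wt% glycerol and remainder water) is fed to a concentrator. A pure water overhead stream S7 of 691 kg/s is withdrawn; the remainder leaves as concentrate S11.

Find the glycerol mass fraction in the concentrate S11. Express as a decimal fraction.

glycerol is not removed: 2390×0.164 = 391.96 kg/s of glycerol enters S11.
Concentrate = 2390 − 691 = 1699 kg/s.
Mass fraction = 391.96/1699 = 0.231.

0.231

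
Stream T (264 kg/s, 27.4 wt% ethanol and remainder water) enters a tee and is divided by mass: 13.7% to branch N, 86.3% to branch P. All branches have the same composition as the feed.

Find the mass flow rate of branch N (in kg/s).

36.17 kg/s

Branch N flow = 0.137×264 = 36.168 kg/s.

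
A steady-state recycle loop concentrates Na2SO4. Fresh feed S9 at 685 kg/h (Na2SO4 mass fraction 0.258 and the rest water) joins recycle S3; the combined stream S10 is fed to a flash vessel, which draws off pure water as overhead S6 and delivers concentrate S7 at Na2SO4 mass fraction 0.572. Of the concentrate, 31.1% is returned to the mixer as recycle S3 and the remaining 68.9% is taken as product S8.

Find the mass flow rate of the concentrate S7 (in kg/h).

448.4 kg/h

Overall Na2SO4 balance (none leaves overhead): Na2SO4 in fresh feed = Na2SO4 in product, i.e. 685×0.258 = (1−0.311)·S7·0.572.
S7 = 176.73/(0.572×0.689) = 448.43 kg/h.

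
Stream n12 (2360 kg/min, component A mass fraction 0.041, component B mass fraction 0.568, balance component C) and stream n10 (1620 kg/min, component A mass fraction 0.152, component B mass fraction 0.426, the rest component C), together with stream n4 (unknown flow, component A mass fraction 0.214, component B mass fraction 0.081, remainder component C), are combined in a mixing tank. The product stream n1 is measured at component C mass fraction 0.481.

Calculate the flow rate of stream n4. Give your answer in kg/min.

Let n4 be the unknown flow. Total out = 3980 + n4.
component C balance: 1606.4 + 0.705·n4 = 0.481·(3980 + n4)
(0.705 − 0.481)·n4 = 0.481×3980 − 1606.4 = 307.98
n4 = 307.98 / 0.224 = 1374.9 kg/min

1375 kg/min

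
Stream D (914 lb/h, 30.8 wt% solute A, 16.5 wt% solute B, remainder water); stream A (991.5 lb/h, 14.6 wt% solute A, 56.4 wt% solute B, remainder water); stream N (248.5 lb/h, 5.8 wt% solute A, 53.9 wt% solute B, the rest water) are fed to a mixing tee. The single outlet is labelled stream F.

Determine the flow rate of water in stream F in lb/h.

water out = water in = 914×0.527 + 991.5×0.290 + 248.5×0.403 = 869.36 lb/h.

869.4 lb/h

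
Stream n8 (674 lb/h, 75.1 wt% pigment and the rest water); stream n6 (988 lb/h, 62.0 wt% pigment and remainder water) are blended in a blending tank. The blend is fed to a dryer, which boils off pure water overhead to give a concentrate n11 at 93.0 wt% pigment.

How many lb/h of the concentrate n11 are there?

pigment entering = 674×0.751 + 988×0.620 = 1118.7 lb/h.
All pigment reports to n11, so n11 = 1118.7/0.930 = 1202.9 lb/h.

1203 lb/h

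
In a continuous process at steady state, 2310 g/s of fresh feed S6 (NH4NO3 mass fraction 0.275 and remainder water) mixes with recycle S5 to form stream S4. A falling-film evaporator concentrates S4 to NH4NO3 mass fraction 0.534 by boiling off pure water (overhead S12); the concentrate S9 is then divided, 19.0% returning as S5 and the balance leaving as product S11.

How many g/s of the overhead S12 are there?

1120 g/s

Overall NH4NO3 balance (none leaves overhead): NH4NO3 in fresh feed = NH4NO3 in product, i.e. 2310×0.275 = (1−0.190)·S9·0.534.
S9 = 635.25/(0.534×0.810) = 1468.7 g/s.
Recycle S5 = 0.190×1468.7 = 279.04 g/s.
Combined feed S4 = 2310 + 279.04 = 2589 g/s.
Overhead S12 = S4 − S9 = 2589 − 1468.7 = 1120.4 g/s.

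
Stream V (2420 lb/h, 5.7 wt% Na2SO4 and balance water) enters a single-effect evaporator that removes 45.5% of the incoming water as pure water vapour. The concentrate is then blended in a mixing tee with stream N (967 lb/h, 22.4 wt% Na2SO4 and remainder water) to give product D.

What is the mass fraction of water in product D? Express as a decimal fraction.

Vapour removed = 0.455×0.943×2420 = 1038.3 lb/h; concentrate = 1381.7 lb/h.
water reaching the mixer = 1243.7 (from concentrate) + 967×0.776 = 1994.1 lb/h.
Product flow = 1381.7 + 967 = 2348.7 lb/h; water fraction = 0.8490.

0.8490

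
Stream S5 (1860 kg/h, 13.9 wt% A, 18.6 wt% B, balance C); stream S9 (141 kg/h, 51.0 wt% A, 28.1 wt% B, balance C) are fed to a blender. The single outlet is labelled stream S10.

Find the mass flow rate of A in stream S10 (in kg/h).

A out = A in = 1860×0.139 + 141×0.510 = 330.45 kg/h.

330.5 kg/h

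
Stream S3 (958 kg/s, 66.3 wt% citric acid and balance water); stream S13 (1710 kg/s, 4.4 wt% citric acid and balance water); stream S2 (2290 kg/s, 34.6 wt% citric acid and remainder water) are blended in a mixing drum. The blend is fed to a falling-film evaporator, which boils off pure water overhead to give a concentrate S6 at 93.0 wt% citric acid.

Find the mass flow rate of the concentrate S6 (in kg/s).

1616 kg/s

citric acid entering = 958×0.663 + 1710×0.044 + 2290×0.346 = 1502.7 kg/s.
All citric acid reports to S6, so S6 = 1502.7/0.930 = 1615.8 kg/s.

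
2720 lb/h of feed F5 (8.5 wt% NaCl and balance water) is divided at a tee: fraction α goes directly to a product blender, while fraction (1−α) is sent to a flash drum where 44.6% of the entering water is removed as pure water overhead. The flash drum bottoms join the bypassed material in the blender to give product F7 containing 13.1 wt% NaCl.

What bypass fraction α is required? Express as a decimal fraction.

0.140

All 2720×0.085 = 231.2 lb/h of NaCl reaches F7, so F7 = 231.2/0.131 = 1764.9 lb/h and vapour = 955.11 lb/h.
The evaporator receives (1−α)·2720 of feed at 0.915 water and removes 0.446 of that water:
0.446×0.915×(1−α)×2720 = 955.11
(1−α) = 955.11/1110 = 0.8605;  α = 0.1395.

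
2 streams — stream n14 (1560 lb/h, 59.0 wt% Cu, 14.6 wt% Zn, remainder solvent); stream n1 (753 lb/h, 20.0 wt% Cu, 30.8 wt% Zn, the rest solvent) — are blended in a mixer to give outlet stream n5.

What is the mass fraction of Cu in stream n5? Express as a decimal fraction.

Total flow out = 1560 + 753 = 2313 lb/h.
Cu in = 1560×0.590 + 753×0.200 = 1071 lb/h.
Cu mass fraction in n5 = 1071/2313 = 0.4630.

0.4630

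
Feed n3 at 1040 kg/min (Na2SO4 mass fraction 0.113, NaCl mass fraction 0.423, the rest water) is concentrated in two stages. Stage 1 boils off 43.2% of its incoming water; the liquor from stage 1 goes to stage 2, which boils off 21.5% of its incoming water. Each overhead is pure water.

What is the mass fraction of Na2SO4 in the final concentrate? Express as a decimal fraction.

water in feed = 1040×0.464 = 482.56 kg/min.
After stage 1: water left = (1−0.432)×482.56 = 274.09; stream total = 831.53 kg/min.
After stage 2: water left = (1−0.215)×274.09 = 215.16; final concentrate = 772.6 kg/min.
Na2SO4 fraction = 117.52/772.6 = 0.152.

0.152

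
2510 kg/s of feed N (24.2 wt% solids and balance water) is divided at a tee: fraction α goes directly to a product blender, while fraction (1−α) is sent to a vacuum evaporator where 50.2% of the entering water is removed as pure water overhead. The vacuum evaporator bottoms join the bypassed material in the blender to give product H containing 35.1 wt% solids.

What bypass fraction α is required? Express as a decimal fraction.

All 2510×0.242 = 607.42 kg/s of solids reaches H, so H = 607.42/0.351 = 1730.5 kg/s and vapour = 779.46 kg/s.
The evaporator receives (1−α)·2510 of feed at 0.758 water and removes 0.502 of that water:
0.502×0.758×(1−α)×2510 = 779.46
(1−α) = 779.46/955.1 = 0.8161;  α = 0.1839.

0.184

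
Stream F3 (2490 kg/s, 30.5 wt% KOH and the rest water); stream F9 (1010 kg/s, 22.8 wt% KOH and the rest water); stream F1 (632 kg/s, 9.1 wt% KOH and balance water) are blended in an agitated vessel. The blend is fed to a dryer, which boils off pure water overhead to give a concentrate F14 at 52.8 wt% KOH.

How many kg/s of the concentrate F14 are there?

KOH entering = 2490×0.305 + 1010×0.228 + 632×0.091 = 1047.2 kg/s.
All KOH reports to F14, so F14 = 1047.2/0.528 = 1983.4 kg/s.

1983 kg/s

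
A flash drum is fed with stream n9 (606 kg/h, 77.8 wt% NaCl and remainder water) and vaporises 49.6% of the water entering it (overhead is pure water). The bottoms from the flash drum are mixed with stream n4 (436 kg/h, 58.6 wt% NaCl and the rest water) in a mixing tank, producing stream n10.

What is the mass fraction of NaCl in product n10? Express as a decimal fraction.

0.7454

Vapour removed = 0.496×0.222×606 = 66.728 kg/h; concentrate = 539.27 kg/h.
NaCl reaching the mixer = 471.47 (from concentrate) + 436×0.586 = 726.96 kg/h.
Product flow = 539.27 + 436 = 975.27 kg/h; NaCl fraction = 0.7454.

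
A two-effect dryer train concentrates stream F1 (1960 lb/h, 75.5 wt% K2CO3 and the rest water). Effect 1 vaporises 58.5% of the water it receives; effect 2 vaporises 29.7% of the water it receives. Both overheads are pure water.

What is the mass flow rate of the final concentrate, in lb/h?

water in feed = 1960×0.245 = 480.2 lb/h.
After stage 1: water left = (1−0.585)×480.2 = 199.28; stream total = 1679.1 lb/h.
After stage 2: water left = (1−0.297)×199.28 = 140.1; final concentrate = 1619.9 lb/h.

1620 lb/h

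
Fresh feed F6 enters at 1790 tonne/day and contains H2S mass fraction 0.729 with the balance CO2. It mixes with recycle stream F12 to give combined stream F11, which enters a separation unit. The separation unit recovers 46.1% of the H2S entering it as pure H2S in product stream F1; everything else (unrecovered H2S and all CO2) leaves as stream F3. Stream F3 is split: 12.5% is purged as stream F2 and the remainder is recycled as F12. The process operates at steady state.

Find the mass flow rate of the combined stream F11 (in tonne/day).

CO2 enters only via F6 and leaves only via the purge: 1790×0.271 = 0.125×(CO2 in F3), and the separation unit passes all CO2, so CO2 in F11 = CO2 in F3 = 3880.7 tonne/day.
H2S in F11: m_A = 1790×0.729 + (1−0.125)·(1−0.461)·m_A, so m_A = 1304.9/0.5284 = 2469.7 tonne/day.
F11 = 2469.7 + 3880.7 = 6350.4 tonne/day.

6350 tonne/day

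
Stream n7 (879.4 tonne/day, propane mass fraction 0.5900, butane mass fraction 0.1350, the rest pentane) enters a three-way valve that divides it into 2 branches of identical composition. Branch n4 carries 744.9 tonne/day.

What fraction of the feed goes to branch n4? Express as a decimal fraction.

0.847

Fraction to n4 = 744.9/879.4 = 0.8471.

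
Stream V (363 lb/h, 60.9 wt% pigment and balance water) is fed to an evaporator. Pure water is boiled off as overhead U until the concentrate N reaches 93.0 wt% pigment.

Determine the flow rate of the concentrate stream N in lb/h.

pigment is conserved: 363×0.609 = 221.07 lb/h all reports to the concentrate.
Concentrate = 221.07/(target fraction) = 237.71 lb/h.

237.7 lb/h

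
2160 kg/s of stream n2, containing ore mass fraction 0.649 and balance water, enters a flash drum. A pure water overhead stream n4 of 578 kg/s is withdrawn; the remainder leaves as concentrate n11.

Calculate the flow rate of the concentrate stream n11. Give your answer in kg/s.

Concentrate = 2160 − 578 = 1582 kg/s.

1582 kg/s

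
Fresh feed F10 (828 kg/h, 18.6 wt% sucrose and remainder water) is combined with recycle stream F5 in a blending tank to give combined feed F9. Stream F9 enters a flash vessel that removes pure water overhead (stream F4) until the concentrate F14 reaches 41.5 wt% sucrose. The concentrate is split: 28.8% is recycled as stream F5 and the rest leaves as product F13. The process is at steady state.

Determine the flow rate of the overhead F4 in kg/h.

456.9 kg/h

Overall sucrose balance (none leaves overhead): sucrose in fresh feed = sucrose in product, i.e. 828×0.186 = (1−0.288)·F14·0.415.
F14 = 154.01/(0.415×0.712) = 521.21 kg/h.
Recycle F5 = 0.288×521.21 = 150.11 kg/h.
Combined feed F9 = 828 + 150.11 = 978.11 kg/h.
Overhead F4 = F9 − F14 = 978.11 − 521.21 = 456.9 kg/h.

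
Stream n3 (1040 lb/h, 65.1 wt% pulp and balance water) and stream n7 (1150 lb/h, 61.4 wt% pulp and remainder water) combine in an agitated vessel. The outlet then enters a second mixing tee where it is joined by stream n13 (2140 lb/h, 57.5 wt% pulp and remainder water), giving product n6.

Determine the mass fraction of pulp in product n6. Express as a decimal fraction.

Overall, product flow = 4330 lb/h.
pulp in = 1040×0.651 + 1150×0.614 + 2140×0.575 = 2613.6 lb/h.
pulp fraction in n6 = 0.6036.

0.6036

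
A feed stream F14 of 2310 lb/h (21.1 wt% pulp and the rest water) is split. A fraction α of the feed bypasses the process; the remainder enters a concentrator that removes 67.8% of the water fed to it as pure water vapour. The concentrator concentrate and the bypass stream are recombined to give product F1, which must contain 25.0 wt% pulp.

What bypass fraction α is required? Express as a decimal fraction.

All 2310×0.211 = 487.41 lb/h of pulp reaches F1, so F1 = 487.41/0.250 = 1949.6 lb/h and vapour = 360.36 lb/h.
The evaporator receives (1−α)·2310 of feed at 0.789 water and removes 0.678 of that water:
0.678×0.789×(1−α)×2310 = 360.36
(1−α) = 360.36/1235.7 = 0.2916;  α = 0.7084.

0.708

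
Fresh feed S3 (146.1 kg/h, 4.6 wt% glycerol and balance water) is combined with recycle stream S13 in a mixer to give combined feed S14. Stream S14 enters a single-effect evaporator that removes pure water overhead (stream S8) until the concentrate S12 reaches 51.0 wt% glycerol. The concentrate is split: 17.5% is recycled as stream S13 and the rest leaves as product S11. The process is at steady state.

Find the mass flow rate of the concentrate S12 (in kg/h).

15.97 kg/h

Overall glycerol balance (none leaves overhead): glycerol in fresh feed = glycerol in product, i.e. 146.1×0.046 = (1−0.175)·S12·0.510.
S12 = 6.7206/(0.510×0.825) = 15.973 kg/h.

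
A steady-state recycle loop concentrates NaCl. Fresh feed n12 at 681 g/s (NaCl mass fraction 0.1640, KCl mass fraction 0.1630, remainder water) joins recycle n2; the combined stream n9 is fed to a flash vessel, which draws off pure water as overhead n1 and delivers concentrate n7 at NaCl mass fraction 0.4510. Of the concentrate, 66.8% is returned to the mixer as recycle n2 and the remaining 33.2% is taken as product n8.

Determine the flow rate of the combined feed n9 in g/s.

1179 g/s

Overall NaCl balance (none leaves overhead): NaCl in fresh feed = NaCl in product, i.e. 681×0.164 = (1−0.668)·n7·0.451.
n7 = 111.68/(0.451×0.332) = 745.89 g/s.
Recycle n2 = 0.668×745.89 = 498.26 g/s.
Combined feed n9 = 681 + 498.26 = 1179.3 g/s.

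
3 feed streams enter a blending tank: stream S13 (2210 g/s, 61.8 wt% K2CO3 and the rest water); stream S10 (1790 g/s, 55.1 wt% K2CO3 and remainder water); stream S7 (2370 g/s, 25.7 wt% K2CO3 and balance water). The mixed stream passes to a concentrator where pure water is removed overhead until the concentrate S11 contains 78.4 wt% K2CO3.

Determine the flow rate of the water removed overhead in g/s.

K2CO3 entering = 2210×0.618 + 1790×0.551 + 2370×0.257 = 2961.2 g/s.
All K2CO3 reports to S11, so S11 = 2961.2/0.784 = 3777 g/s.
Total feed = 6370 g/s; overhead = 6370 − 3777 = 2593 g/s.

2593 g/s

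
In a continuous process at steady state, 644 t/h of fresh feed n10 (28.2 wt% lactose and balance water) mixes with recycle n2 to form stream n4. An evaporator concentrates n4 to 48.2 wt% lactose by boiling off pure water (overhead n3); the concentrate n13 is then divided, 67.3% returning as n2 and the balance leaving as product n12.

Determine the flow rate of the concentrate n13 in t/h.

Overall lactose balance (none leaves overhead): lactose in fresh feed = lactose in product, i.e. 644×0.282 = (1−0.673)·n13·0.482.
n13 = 181.61/(0.482×0.327) = 1152.2 t/h.

1152 t/h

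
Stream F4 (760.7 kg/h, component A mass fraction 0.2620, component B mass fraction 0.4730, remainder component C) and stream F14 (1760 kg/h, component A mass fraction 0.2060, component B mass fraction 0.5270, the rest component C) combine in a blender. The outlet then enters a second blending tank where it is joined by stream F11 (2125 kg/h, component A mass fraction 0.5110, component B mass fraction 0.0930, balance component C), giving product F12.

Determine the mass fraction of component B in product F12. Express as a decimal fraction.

Overall, product flow = 4645.7 kg/h.
component B in = 760.7×0.473 + 1760×0.527 + 2125×0.093 = 1485 kg/h.
component B fraction in F12 = 0.3196.

0.3196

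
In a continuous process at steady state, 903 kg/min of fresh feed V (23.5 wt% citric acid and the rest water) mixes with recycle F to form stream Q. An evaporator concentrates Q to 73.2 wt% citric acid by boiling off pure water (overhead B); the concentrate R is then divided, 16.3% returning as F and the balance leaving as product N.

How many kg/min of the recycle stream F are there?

56.46 kg/min

Overall citric acid balance (none leaves overhead): citric acid in fresh feed = citric acid in product, i.e. 903×0.235 = (1−0.163)·R·0.732.
R = 212.2/(0.732×0.837) = 346.35 kg/min.
Recycle F = 0.163×346.35 = 56.456 kg/min.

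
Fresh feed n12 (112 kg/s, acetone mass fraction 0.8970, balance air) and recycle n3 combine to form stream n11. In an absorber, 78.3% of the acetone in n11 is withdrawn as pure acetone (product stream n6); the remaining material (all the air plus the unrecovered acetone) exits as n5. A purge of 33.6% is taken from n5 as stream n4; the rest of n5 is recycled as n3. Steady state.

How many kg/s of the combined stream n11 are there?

air enters only via n12 and leaves only via the purge: 112×0.103 = 0.336×(air in n5), and the absorber passes all air, so air in n11 = air in n5 = 34.333 kg/s.
acetone in n11: m_A = 112×0.897 + (1−0.336)·(1−0.783)·m_A, so m_A = 100.46/0.8559 = 117.38 kg/s.
n11 = 117.38 + 34.333 = 151.71 kg/s.

151.7 kg/s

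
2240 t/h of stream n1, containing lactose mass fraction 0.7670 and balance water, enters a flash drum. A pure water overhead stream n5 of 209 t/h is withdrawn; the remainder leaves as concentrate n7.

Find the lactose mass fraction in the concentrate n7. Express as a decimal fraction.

lactose is not removed: 2240×0.767 = 1718.1 t/h of lactose enters n7.
Concentrate = 2240 − 209 = 2031 t/h.
Mass fraction = 1718.1/2031 = 0.8459.

0.8459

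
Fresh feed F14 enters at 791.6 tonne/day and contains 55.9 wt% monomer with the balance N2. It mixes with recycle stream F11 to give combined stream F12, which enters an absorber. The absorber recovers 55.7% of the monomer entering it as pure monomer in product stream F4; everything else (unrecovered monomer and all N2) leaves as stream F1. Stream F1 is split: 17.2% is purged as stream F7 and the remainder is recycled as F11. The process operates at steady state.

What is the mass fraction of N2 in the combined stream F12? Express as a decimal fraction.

0.744

N2 enters only via F14 and leaves only via the purge: 791.6×0.441 = 0.172×(N2 in F1), and the absorber passes all N2, so N2 in F12 = N2 in F1 = 2029.6 tonne/day.
monomer in F12: m_A = 791.6×0.559 + (1−0.172)·(1−0.557)·m_A, so m_A = 442.5/0.6332 = 698.84 tonne/day.
F12 = 698.84 + 2029.6 = 2728.5 tonne/day.
N2 fraction in F12 = 2029.6/2728.5 = 0.744.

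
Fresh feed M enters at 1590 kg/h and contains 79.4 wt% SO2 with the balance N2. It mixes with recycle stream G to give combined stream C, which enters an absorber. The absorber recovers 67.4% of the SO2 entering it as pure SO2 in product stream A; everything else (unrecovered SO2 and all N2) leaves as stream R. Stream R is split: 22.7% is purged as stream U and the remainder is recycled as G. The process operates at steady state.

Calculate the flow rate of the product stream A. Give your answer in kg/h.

1138 kg/h

SO2 in C: m_A = 1590×0.794 + (1−0.227)·(1−0.674)·m_A, so m_A = 1262.5/0.7480 = 1687.8 kg/h.
Product A = 0.674×1687.8 = 1137.6 kg/h.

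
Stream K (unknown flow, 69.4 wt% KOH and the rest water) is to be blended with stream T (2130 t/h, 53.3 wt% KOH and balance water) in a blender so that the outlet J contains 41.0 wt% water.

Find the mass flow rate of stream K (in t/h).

1167 t/h

Let K be the unknown flow. Total out = 2130 + K.
water balance: 994.71 + 0.306·K = 0.410·(2130 + K)
(0.306 − 0.410)·K = 0.410×2130 − 994.71 = -121.41
K = -121.41 / -0.104 = 1167.4 t/h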